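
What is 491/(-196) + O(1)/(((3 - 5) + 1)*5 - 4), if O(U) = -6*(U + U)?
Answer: -689/588 ≈ -1.1718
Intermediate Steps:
O(U) = -12*U
491/(-196) + O(1)/(((3 - 5) + 1)*5 - 4) = 491/(-196) + (-12*1)/(((3 - 5) + 1)*5 - 4) = 491*(-1/196) - 12/((-2 + 1)*5 - 4) = -491/196 - 12/(-1*5 - 4) = -491/196 - 12/(-5 - 4) = -491/196 - 12/(-9) = -491/196 - 12*(-⅑) = -491/196 + 4/3 = -689/588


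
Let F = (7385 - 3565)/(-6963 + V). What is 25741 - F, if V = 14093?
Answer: 18352951/713 ≈ 25740.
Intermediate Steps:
F = 382/713 (F = (7385 - 3565)/(-6963 + 14093) = 3820/7130 = 3820*(1/7130) = 382/713 ≈ 0.53576)
25741 - F = 25741 - 1*382/713 = 25741 - 382/713 = 18352951/713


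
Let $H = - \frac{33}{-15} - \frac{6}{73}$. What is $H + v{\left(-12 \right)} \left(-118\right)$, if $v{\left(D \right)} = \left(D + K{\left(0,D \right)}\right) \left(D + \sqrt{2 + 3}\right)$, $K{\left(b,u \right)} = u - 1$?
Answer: $- \frac{12920227}{365} + 2950 \sqrt{5} \approx -28801.0$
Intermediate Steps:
$K{\left(b,u \right)} = -1 + u$
$v{\left(D \right)} = \left(-1 + 2 D\right) \left(D + \sqrt{5}\right)$ ($v{\left(D \right)} = \left(D + \left(-1 + D\right)\right) \left(D + \sqrt{2 + 3}\right) = \left(-1 + 2 D\right) \left(D + \sqrt{5}\right)$)
$H = \frac{773}{365}$ ($H = \left(-33\right) \left(- \frac{1}{15}\right) - \frac{6}{73} = \frac{11}{5} - \frac{6}{73} = \frac{773}{365} \approx 2.1178$)
$H + v{\left(-12 \right)} \left(-118\right) = \frac{773}{365} + \left(\left(-1\right) \left(-12\right) - \sqrt{5} + 2 \left(-12\right)^{2} + 2 \left(-12\right) \sqrt{5}\right) \left(-118\right) = \frac{773}{365} + \left(12 - \sqrt{5} + 2 \cdot 144 - 24 \sqrt{5}\right) \left(-118\right) = \frac{773}{365} + \left(12 - \sqrt{5} + 288 - 24 \sqrt{5}\right) \left(-118\right) = \frac{773}{365} + \left(300 - 25 \sqrt{5}\right) \left(-118\right) = \frac{773}{365} - \left(35400 - 2950 \sqrt{5}\right) = - \frac{12920227}{365} + 2950 \sqrt{5}$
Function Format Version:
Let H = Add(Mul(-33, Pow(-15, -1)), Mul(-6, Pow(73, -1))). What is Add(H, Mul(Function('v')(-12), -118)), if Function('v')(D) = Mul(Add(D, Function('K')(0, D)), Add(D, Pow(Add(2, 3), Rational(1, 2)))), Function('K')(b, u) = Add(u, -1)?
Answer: Add(Rational(-12920227, 365), Mul(2950, Pow(5, Rational(1, 2)))) ≈ -28801.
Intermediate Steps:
Function('K')(b, u) = Add(-1, u)
Function('v')(D) = Mul(Add(-1, Mul(2, D)), Add(D, Pow(5, Rational(1, 2)))) (Function('v')(D) = Mul(Add(D, Add(-1, D)), Add(D, Pow(Add(2, 3), Rational(1, 2)))) = Mul(Add(-1, Mul(2, D)), Add(D, Pow(5, Rational(1, 2)))))
H = Rational(773, 365) (H = Add(Mul(-33, Rational(-1, 15)), Mul(-6, Rational(1, 73))) = Add(Rational(11, 5), Rational(-6, 73)) = Rational(773, 365) ≈ 2.1178)
Add(H, Mul(Function('v')(-12), -118)) = Add(Rational(773, 365), Mul(Add(Mul(-1, -12), Mul(-1, Pow(5, Rational(1, 2))), Mul(2, Pow(-12, 2)), Mul(2, -12, Pow(5, Rational(1, 2)))), -118)) = Add(Rational(773, 365), Mul(Add(12, Mul(-1, Pow(5, Rational(1, 2))), Mul(2, 144), Mul(-24, Pow(5, Rational(1, 2)))), -118)) = Add(Rational(773, 365), Mul(Add(12, Mul(-1, Pow(5, Rational(1, 2))), 288, Mul(-24, Pow(5, Rational(1, 2)))), -118)) = Add(Rational(773, 365), Mul(Add(300, Mul(-25, Pow(5, Rational(1, 2)))), -118)) = Add(Rational(773, 365), Add(-35400, Mul(2950, Pow(5, Rational(1, 2))))) = Add(Rational(-12920227, 365), Mul(2950, Pow(5, Rational(1, 2))))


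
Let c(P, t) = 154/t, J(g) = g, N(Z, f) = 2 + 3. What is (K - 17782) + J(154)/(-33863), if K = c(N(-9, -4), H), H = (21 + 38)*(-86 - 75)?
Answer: -817121036126/45952091 ≈ -17782.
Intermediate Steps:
N(Z, f) = 5
H = -9499 (H = 59*(-161) = -9499)
K = -22/1357 (K = 154/(-9499) = 154*(-1/9499) = -22/1357 ≈ -0.016212)
(K - 17782) + J(154)/(-33863) = (-22/1357 - 17782) + 154/(-33863) = -24130196/1357 + 154*(-1/33863) = -24130196/1357 - 154/33863 = -817121036126/45952091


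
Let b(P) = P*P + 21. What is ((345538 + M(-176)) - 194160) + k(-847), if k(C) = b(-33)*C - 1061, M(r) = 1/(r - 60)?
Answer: -186405309/236 ≈ -7.8985e+5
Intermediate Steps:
M(r) = 1/(-60 + r)
b(P) = 21 + P² (b(P) = P² + 21 = 21 + P²)
k(C) = -1061 + 1110*C (k(C) = (21 + (-33)²)*C - 1061 = (21 + 1089)*C - 1061 = 1110*C - 1061 = -1061 + 1110*C)
((345538 + M(-176)) - 194160) + k(-847) = ((345538 + 1/(-60 - 176)) - 194160) + (-1061 + 1110*(-847)) = ((345538 + 1/(-236)) - 194160) + (-1061 - 940170) = ((345538 - 1/236) - 194160) - 941231 = (81546967/236 - 194160) - 941231 = 35725207/236 - 941231 = -186405309/236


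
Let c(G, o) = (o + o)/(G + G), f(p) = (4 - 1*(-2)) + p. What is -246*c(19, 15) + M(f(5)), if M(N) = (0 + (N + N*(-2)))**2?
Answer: -1391/19 ≈ -73.211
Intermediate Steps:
f(p) = 6 + p (f(p) = (4 + 2) + p = 6 + p)
c(G, o) = o/G (c(G, o) = (2*o)/((2*G)) = (2*o)*(1/(2*G)) = o/G)
M(N) = N**2 (M(N) = (0 + (N - 2*N))**2 = (0 - N)**2 = (-N)**2 = N**2)
-246*c(19, 15) + M(f(5)) = -3690/19 + (6 + 5)**2 = -3690/19 + 11**2 = -246*15/19 + 121 = -3690/19 + 121 = -1391/19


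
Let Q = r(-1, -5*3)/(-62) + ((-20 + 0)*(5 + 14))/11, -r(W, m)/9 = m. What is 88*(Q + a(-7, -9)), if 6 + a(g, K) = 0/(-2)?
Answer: -116548/31 ≈ -3759.6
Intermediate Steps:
a(g, K) = -6 (a(g, K) = -6 + 0/(-2) = -6 + 0*(-1/2) = -6 + 0 = -6)
r(W, m) = -9*m
Q = -25045/682 (Q = -(-45)*3/(-62) + ((-20 + 0)*(5 + 14))/11 = -9*(-15)*(-1/62) - 20*19*(1/11) = 135*(-1/62) - 380*1/11 = -135/62 - 380/11 = -25045/682 ≈ -36.723)
88*(Q + a(-7, -9)) = 88*(-25045/682 - 6) = 88*(-29137/682) = -116548/31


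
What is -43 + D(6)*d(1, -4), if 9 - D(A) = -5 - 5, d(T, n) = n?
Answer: -119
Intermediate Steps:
D(A) = 19 (D(A) = 9 - (-5 - 5) = 9 - 1*(-10) = 9 + 10 = 19)
-43 + D(6)*d(1, -4) = -43 + 19*(-4) = -43 - 76 = -119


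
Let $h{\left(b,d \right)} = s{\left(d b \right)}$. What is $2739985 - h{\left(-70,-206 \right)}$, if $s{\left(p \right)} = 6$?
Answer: $2739979$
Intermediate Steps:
$h{\left(b,d \right)} = 6$
$2739985 - h{\left(-70,-206 \right)} = 2739985 - 6 = 2739979$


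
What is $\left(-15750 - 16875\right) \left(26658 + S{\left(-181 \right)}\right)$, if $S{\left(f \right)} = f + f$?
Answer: $-857907000$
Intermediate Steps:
$S{\left(f \right)} = 2 f$
$\left(-15750 - 16875\right) \left(26658 + S{\left(-181 \right)}\right) = \left(-15750 - 16875\right) \left(26658 + 2 \left(-181\right)\right) = - 32625 \left(26658 - 362\right) = \left(-32625\right) 26296 = -857907000$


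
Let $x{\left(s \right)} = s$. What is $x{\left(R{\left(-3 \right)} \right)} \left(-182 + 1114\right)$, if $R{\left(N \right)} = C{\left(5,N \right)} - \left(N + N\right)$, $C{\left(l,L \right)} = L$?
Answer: $2796$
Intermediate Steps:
$R{\left(N \right)} = - N$ ($R{\left(N \right)} = N - \left(N + N\right) = N - 2 N = - N$)
$x{\left(R{\left(-3 \right)} \right)} \left(-182 + 1114\right) = \left(-1\right) \left(-3\right) \left(-182 + 1114\right) = 3 \cdot 932 = 2796$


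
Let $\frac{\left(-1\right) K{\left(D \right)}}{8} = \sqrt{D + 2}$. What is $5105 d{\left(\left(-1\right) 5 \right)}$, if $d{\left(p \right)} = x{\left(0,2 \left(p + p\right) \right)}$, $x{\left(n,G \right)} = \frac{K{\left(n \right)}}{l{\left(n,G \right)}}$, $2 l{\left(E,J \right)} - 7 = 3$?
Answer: $- 8168 \sqrt{2} \approx -11551.0$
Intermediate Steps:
$l{\left(E,J \right)} = 5$ ($l{\left(E,J \right)} = \frac{7}{2} + \frac{1}{2} \cdot 3 = \frac{7}{2} + \frac{3}{2} = 5$)
$K{\left(D \right)} = - 8 \sqrt{2 + D}$ ($K{\left(D \right)} = - 8 \sqrt{D + 2} = - 8 \sqrt{2 + D}$)
$x{\left(n,G \right)} = - \frac{8 \sqrt{2 + n}}{5}$ ($x{\left(n,G \right)} = \frac{\left(-8\right) \sqrt{2 + n}}{5} = - 8 \sqrt{2 + n} \frac{1}{5} = - \frac{8 \sqrt{2 + n}}{5}$)
$d{\left(p \right)} = - \frac{8 \sqrt{2}}{5}$ ($d{\left(p \right)} = - \frac{8 \sqrt{2 + 0}}{5} = - \frac{8 \sqrt{2}}{5}$)
$5105 d{\left(\left(-1\right) 5 \right)} = 5105 \left(- \frac{8 \sqrt{2}}{5}\right) = - 8168 \sqrt{2}$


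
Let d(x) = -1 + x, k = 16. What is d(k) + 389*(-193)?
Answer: -75062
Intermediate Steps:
d(k) + 389*(-193) = (-1 + 16) + 389*(-193) = 15 - 75077 = -75062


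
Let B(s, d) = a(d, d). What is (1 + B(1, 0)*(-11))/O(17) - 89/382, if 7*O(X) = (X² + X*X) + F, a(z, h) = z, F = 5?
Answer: -49213/222706 ≈ -0.22098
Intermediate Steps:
B(s, d) = d
O(X) = 5/7 + 2*X²/7 (O(X) = ((X² + X*X) + 5)/7 = ((X² + X²) + 5)/7 = (2*X² + 5)/7 = (5 + 2*X²)/7 = 5/7 + 2*X²/7)
(1 + B(1, 0)*(-11))/O(17) - 89/382 = (1 + 0*(-11))/(5/7 + (2/7)*17²) - 89/382 = (1 + 0)/(5/7 + (2/7)*289) - 89*1/382 = 1/(5/7 + 578/7) - 89/382 = 1/(583/7) - 89/382 = 1*(7/583) - 89/382 = 7/583 - 89/382 = -49213/222706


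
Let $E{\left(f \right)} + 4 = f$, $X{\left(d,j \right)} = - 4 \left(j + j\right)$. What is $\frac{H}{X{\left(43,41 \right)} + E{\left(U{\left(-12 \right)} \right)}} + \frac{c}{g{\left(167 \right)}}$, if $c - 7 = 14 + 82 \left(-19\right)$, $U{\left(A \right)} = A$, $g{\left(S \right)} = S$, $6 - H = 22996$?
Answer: $\frac{1655301}{28724} \approx 57.628$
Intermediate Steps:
$H = -22990$ ($H = 6 - 22996 = -22990$)
$X{\left(d,j \right)} = - 8 j$ ($X{\left(d,j \right)} = - 4 \cdot 2 j = - 8 j$)
$E{\left(f \right)} = -4 + f$
$c = -1537$ ($c = 7 + \left(14 + 82 \left(-19\right)\right) = 7 + \left(14 - 1558\right) = 7 - 1544 = -1537$)
$\frac{H}{X{\left(43,41 \right)} + E{\left(U{\left(-12 \right)} \right)}} + \frac{c}{g{\left(167 \right)}} = - \frac{22990}{\left(-8\right) 41 - 16} - \frac{1537}{167} = - \frac{22990}{-328 - 16} - \frac{1537}{167} = - \frac{22990}{-344} - \frac{1537}{167} = \left(-22990\right) \left(- \frac{1}{344}\right) - \frac{1537}{167} = \frac{11495}{172} - \frac{1537}{167} = \frac{1655301}{28724}$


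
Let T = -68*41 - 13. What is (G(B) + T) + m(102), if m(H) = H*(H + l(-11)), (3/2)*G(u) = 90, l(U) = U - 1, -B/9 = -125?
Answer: 6439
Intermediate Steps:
B = 1125 (B = -9*(-125) = 1125)
l(U) = -1 + U
G(u) = 60 (G(u) = (⅔)*90 = 60)
T = -2801 (T = -2788 - 13 = -2801)
m(H) = H*(-12 + H) (m(H) = H*(H + (-1 - 11)) = H*(H - 12) = H*(-12 + H))
(G(B) + T) + m(102) = (60 - 2801) + 102*(-12 + 102) = -2741 + 102*90 = -2741 + 9180 = 6439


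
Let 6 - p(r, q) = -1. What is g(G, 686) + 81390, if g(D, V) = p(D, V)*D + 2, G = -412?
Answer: 78508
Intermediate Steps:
p(r, q) = 7 (p(r, q) = 6 - 1*(-1) = 6 + 1 = 7)
g(D, V) = 2 + 7*D (g(D, V) = 7*D + 2 = 2 + 7*D)
g(G, 686) + 81390 = (2 + 7*(-412)) + 81390 = (2 - 2884) + 81390 = -2882 + 81390 = 78508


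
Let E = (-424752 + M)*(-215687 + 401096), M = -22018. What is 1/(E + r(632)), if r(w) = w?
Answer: -1/82835178298 ≈ -1.2072e-11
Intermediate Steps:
E = -82835178930 (E = (-424752 - 22018)*(-215687 + 401096) = -446770*185409 = -82835178930)
1/(E + r(632)) = 1/(-82835178930 + 632) = 1/(-82835178298) = -1/82835178298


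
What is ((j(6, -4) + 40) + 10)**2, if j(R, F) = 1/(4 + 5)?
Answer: 203401/81 ≈ 2511.1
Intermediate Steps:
j(R, F) = 1/9
((j(6, -4) + 40) + 10)**2 = ((1/9 + 40) + 10)**2 = (361/9 + 10)**2 = (451/9)**2 = 203401/81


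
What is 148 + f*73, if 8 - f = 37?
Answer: -1969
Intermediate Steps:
f = -29 (f = 8 - 1*37 = 8 - 37 = -29)
148 + f*73 = 148 - 29*73 = 148 - 2117 = -1969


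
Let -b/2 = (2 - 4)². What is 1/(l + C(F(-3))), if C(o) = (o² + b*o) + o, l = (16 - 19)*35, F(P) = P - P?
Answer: -1/105 ≈ -0.0095238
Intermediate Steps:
b = -8 (b = -2*(2 - 4)² = -2*(-2)² = -2*4 = -8)
F(P) = 0
l = -105 (l = -3*35 = -105)
C(o) = o² - 7*o (C(o) = (o² - 8*o) + o = o² - 7*o)
1/(l + C(F(-3))) = 1/(-105 + 0*(-7 + 0)) = 1/(-105 + 0*(-7)) = 1/(-105 + 0) = 1/(-105) = -1/105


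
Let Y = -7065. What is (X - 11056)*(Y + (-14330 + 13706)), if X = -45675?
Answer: 436204659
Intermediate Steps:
(X - 11056)*(Y + (-14330 + 13706)) = (-45675 - 11056)*(-7065 + (-14330 + 13706)) = -56731*(-7065 - 624) = -56731*(-7689) = 436204659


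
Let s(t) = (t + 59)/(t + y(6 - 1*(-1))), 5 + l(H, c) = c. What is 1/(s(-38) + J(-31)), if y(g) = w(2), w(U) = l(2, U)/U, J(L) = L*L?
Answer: 79/75877 ≈ 0.0010412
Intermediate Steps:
l(H, c) = -5 + c
J(L) = L²
w(U) = (-5 + U)/U
y(g) = -3/2 (y(g) = (-5 + 2)/2 = (½)*(-3) = -3/2)
s(t) = (59 + t)/(-3/2 + t) (s(t) = (t + 59)/(t - 3/2) = (59 + t)/(-3/2 + t))
1/(s(-38) + J(-31)) = 1/(2*(59 - 38)/(-3 + 2*(-38)) + (-31)²) = 1/(2*21/(-3 - 76) + 961) = 1/(2*21/(-79) + 961) = 1/(2*(-1/79)*21 + 961) = 1/(-42/79 + 961) = 1/(75877/79) = 79/75877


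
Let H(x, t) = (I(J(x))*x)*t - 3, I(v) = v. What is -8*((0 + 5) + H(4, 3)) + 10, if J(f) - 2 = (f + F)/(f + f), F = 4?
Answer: -294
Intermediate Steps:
J(f) = 2 + (4 + f)/(2*f) (J(f) = 2 + (f + 4)/(f + f) = 2 + (4 + f)/((2*f)) = 2 + (4 + f)*(1/(2*f)) = 2 + (4 + f)/(2*f))
H(x, t) = -3 + t*x*(5/2 + 2/x) (H(x, t) = ((5/2 + 2/x)*x)*t - 3 = (x*(5/2 + 2/x))*t - 3 = t*x*(5/2 + 2/x) - 3 = -3 + t*x*(5/2 + 2/x))
-8*((0 + 5) + H(4, 3)) + 10 = -8*((0 + 5) + (-3 + (½)*3*(4 + 5*4))) + 10 = -8*(5 + (-3 + (½)*3*(4 + 20))) + 10 = -8*(5 + (-3 + (½)*3*24)) + 10 = -8*(5 + (-3 + 36)) + 10 = -8*(5 + 33) + 10 = -8*38 + 10 = -304 + 10 = -294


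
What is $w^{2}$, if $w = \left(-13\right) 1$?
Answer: $169$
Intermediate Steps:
$w = -13$
$w^{2} = \left(-13\right)^{2} = 169$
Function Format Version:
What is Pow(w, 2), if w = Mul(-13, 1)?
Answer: 169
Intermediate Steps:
w = -13
Pow(w, 2) = Pow(-13, 2) = 169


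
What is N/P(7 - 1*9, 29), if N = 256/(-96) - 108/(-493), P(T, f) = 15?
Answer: -724/4437 ≈ -0.16317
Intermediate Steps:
N = -3620/1479 (N = 256*(-1/96) - 108*(-1/493) = -8/3 + 108/493 = -3620/1479 ≈ -2.4476)
N/P(7 - 1*9, 29) = -3620/1479/15 = -3620/1479*1/15 = -724/4437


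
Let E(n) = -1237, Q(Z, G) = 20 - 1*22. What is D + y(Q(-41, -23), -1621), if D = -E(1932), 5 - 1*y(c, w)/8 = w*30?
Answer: 390317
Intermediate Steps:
Q(Z, G) = -2 (Q(Z, G) = 20 - 22 = -2)
y(c, w) = 40 - 240*w (y(c, w) = 40 - 8*w*30 = 40 - 240*w)
D = 1237 (D = -1*(-1237) = 1237)
D + y(Q(-41, -23), -1621) = 1237 + (40 - 240*(-1621)) = 1237 + (40 + 389040) = 1237 + 389080 = 390317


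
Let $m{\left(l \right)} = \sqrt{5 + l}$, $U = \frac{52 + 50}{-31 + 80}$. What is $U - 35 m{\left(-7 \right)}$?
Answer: $\frac{102}{49} - 35 i \sqrt{2} \approx 2.0816 - 49.497 i$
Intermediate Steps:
$U = \frac{102}{49} \approx 2.0816$
$U - 35 m{\left(-7 \right)} = \frac{102}{49} - 35 \sqrt{5 - 7} = \frac{102}{49} - 35 \sqrt{-2} = \frac{102}{49} - 35 i \sqrt{2}$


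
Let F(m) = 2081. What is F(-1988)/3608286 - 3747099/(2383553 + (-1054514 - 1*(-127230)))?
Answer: -4505858122175/1751545014978 ≈ -2.5725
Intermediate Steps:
F(-1988)/3608286 - 3747099/(2383553 + (-1054514 - 1*(-127230))) = 2081/3608286 - 3747099/(2383553 + (-1054514 - 1*(-127230))) = 2081*(1/3608286) - 3747099/(2383553 + (-1054514 + 127230)) = 2081/3608286 - 3747099/(2383553 - 927284) = 2081/3608286 - 3747099/1456269 = 2081/3608286 - 3747099*1/1456269 = 2081/3608286 - 1249033/485423 = -4505858122175/1751545014978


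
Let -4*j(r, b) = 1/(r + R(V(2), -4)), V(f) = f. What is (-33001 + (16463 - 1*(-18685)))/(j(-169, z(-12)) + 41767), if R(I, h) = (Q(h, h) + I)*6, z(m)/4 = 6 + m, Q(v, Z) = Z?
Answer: 1554428/30239309 ≈ 0.051404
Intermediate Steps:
z(m) = 24 + 4*m (z(m) = 4*(6 + m) = 24 + 4*m)
R(I, h) = 6*I + 6*h (R(I, h) = (h + I)*6 = (I + h)*6 = 6*I + 6*h)
j(r, b) = -1/(4*(-12 + r)) (j(r, b) = -1/(4*(r + (6*2 + 6*(-4)))) = -1/(4*(r + (12 - 24))) = -1/(4*(r - 12)) = -1/(4*(-12 + r)))
(-33001 + (16463 - 1*(-18685)))/(j(-169, z(-12)) + 41767) = (-33001 + (16463 - 1*(-18685)))/(-1/(-48 + 4*(-169)) + 41767) = (-33001 + (16463 + 18685))/(-1/(-48 - 676) + 41767) = (-33001 + 35148)/(-1/(-724) + 41767) = 2147/(-1*(-1/724) + 41767) = 2147/(1/724 + 41767) = 2147/(30239309/724) = 2147*(724/30239309) = 1554428/30239309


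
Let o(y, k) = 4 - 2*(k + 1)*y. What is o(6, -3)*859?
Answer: 24052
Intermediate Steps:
o(y, k) = 4 - 2*y*(1 + k) (o(y, k) = 4 - 2*(1 + k)*y = 4 - 2*y*(1 + k))
o(6, -3)*859 = (4 - 2*6 - 2*(-3)*6)*859 = (4 - 12 + 36)*859 = 28*859 = 24052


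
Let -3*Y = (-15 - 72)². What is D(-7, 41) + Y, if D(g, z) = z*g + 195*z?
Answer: 5185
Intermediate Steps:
D(g, z) = 195*z + g*z (D(g, z) = g*z + 195*z = 195*z + g*z)
Y = -2523 (Y = -(-15 - 72)²/3 = -⅓*(-87)² = -⅓*7569 = -2523)
D(-7, 41) + Y = 41*(195 - 7) - 2523 = 41*188 - 2523 = 7708 - 2523 = 5185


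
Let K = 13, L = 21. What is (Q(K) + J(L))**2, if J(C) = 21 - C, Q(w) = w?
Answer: 169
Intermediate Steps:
(Q(K) + J(L))**2 = (13 + (21 - 1*21))**2 = (13 + (21 - 21))**2 = (13 + 0)**2 = 13**2 = 169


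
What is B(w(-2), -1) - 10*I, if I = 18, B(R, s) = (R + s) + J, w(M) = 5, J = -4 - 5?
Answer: -185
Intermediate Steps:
J = -9
B(R, s) = -9 + R + s (B(R, s) = (R + s) - 9 = -9 + R + s)
B(w(-2), -1) - 10*I = (-9 + 5 - 1) - 10*18 = -5 - 180 = -185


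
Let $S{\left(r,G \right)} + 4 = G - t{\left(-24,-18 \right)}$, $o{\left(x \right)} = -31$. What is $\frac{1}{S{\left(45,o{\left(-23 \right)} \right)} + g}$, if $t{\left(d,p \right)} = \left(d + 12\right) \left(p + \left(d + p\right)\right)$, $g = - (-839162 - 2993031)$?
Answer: $\frac{1}{3831438} \approx 2.61 \cdot 10^{-7}$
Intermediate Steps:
$g = 3832193$ ($g = \left(-1\right) \left(-3832193\right) = 3832193$)
$t{\left(d,p \right)} = \left(12 + d\right) \left(d + 2 p\right)$
$S{\left(r,G \right)} = -724 + G$ ($S{\left(r,G \right)} = -4 - \left(576 - 432 - 288 - G + 2 \left(-24\right) \left(-18\right)\right) = -4 + \left(G - \left(576 - 288 - 432 + 864\right)\right) = -4 + \left(G - 720\right) = -4 + \left(-720 + G\right) = -724 + G$)
$\frac{1}{S{\left(45,o{\left(-23 \right)} \right)} + g} = \frac{1}{\left(-724 - 31\right) + 3832193} = \frac{1}{-755 + 3832193} = \frac{1}{3831438}$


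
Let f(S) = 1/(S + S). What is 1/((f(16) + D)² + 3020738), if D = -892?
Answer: 1024/3907938561 ≈ 2.6203e-7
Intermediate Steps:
f(S) = 1/(2*S)
1/((f(16) + D)² + 3020738) = 1/(((½)/16 - 892)² + 3020738) = 1/(((½)*(1/16) - 892)² + 3020738) = 1/((1/32 - 892)² + 3020738) = 1/((-28543/32)² + 3020738) = 1/(814702849/1024 + 3020738) = 1/(3907938561/1024) = 1024/3907938561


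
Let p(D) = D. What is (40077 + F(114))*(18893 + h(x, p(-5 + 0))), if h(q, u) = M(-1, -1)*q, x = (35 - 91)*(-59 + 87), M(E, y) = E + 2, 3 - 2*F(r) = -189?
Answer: 695997225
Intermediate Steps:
F(r) = 96 (F(r) = 3/2 - 1/2*(-189) = 3/2 + 189/2 = 96)
M(E, y) = 2 + E
x = -1568 (x = -56*28 = -1568)
h(q, u) = q (h(q, u) = (2 - 1)*q = 1*q = q)
(40077 + F(114))*(18893 + h(x, p(-5 + 0))) = (40077 + 96)*(18893 - 1568) = 40173*17325 = 695997225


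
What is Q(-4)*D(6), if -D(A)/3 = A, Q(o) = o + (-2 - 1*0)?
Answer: 108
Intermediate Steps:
Q(o) = -2 + o (Q(o) = o + (-2 + 0) = o - 2 = -2 + o)
D(A) = -3*A
Q(-4)*D(6) = (-2 - 4)*(-3*6) = -6*(-18) = 108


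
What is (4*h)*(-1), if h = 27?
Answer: -108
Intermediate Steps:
(4*h)*(-1) = (4*27)*(-1) = 108*(-1) = -108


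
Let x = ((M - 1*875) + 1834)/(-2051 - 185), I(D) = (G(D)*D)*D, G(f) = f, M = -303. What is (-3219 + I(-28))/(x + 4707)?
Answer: -14070589/2631049 ≈ -5.3479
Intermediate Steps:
I(D) = D³ (I(D) = (D*D)*D = D²*D = D³)
x = -164/559 (x = ((-303 - 1*875) + 1834)/(-2051 - 185) = ((-303 - 875) + 1834)/(-2236) = (-1178 + 1834)*(-1/2236) = 656*(-1/2236) = -164/559 ≈ -0.29338)
(-3219 + I(-28))/(x + 4707) = (-3219 + (-28)³)/(-164/559 + 4707) = (-3219 - 21952)/(2631049/559) = -25171*559/2631049 = -14070589/2631049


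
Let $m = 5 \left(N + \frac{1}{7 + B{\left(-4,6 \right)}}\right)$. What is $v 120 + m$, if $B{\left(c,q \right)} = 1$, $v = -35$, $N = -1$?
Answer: $- \frac{33635}{8} \approx -4204.4$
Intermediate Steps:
$m = - \frac{35}{8}$ ($m = 5 \left(-1 + \frac{1}{7 + 1}\right) = 5 \left(-1 + \frac{1}{8}\right) = 5 \left(- \frac{7}{8}\right) = - \frac{35}{8} \approx -4.375$)
$v 120 + m = \left(-35\right) 120 - \frac{35}{8} = -4200 - \frac{35}{8} = - \frac{33635}{8}$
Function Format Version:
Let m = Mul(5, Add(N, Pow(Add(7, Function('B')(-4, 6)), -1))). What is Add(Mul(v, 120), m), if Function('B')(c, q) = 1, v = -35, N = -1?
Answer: Rational(-33635, 8) ≈ -4204.4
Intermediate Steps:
m = Rational(-35, 8) (m = Mul(5, Add(-1, Pow(Add(7, 1), -1))) = Mul(5, Add(-1, Pow(8, -1))) = Mul(5, Add(-1, Rational(1, 8))) = Mul(5, Rational(-7, 8)) = Rational(-35, 8) ≈ -4.3750)
Add(Mul(v, 120), m) = Add(Mul(-35, 120), Rational(-35, 8)) = Add(-4200, Rational(-35, 8)) = Rational(-33635, 8)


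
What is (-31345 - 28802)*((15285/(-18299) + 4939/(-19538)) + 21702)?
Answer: -466658754076264851/357525862 ≈ -1.3052e+9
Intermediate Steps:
(-31345 - 28802)*((15285/(-18299) + 4939/(-19538)) + 21702) = -60147*((15285*(-1/18299) + 4939*(-1/19538)) + 21702) = -60147*((-15285/18299 - 4939/19538) + 21702) = -60147*(-389017091/357525862 + 21702) = -60147*7758637240033/357525862 = -466658754076264851/357525862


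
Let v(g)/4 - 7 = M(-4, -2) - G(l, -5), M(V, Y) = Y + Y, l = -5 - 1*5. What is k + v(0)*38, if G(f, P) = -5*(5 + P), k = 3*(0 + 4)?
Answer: 468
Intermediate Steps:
l = -10 (l = -5 - 5 = -10)
k = 12 (k = 3*4 = 12)
M(V, Y) = 2*Y
G(f, P) = -25 - 5*P
v(g) = 12 (v(g) = 28 + 4*(2*(-2) - (-25 - 5*(-5))) = 28 + 4*(-4 - (-25 + 25)) = 28 + 4*(-4 - 1*0) = 28 + 4*(-4 + 0) = 28 + 4*(-4) = 28 - 16 = 12)
k + v(0)*38 = 12 + 12*38 = 12 + 456 = 468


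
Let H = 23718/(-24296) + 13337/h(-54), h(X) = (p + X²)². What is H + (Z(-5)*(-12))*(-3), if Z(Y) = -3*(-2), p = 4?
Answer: 5568012048869/25894676800 ≈ 215.03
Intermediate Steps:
Z(Y) = 6
h(X) = (4 + X²)²
H = -25238139931/25894676800 (H = 23718/(-24296) + 13337/((4 + (-54)²)²) = 23718*(-1/24296) + 13337/((4 + 2916)²) = -11859/12148 + 13337/(2920²) = -11859/12148 + 13337/8526400 = -25238139931/25894676800 ≈ -0.97465)
H + (Z(-5)*(-12))*(-3) = -25238139931/25894676800 + (6*(-12))*(-3) = -25238139931/25894676800 - 72*(-3) = -25238139931/25894676800 + 216 = 5568012048869/25894676800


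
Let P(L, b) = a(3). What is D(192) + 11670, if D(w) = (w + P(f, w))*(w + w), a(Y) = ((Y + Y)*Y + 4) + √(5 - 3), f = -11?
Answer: 93846 + 384*√2 ≈ 94389.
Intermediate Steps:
a(Y) = 4 + √2 + 2*Y² (a(Y) = ((2*Y)*Y + 4) + √2 = (2*Y² + 4) + √2 = (4 + 2*Y²) + √2 = 4 + √2 + 2*Y²)
P(L, b) = 22 + √2 (P(L, b) = 4 + √2 + 2*3² = 4 + √2 + 2*9 = 4 + √2 + 18 = 22 + √2)
D(w) = 2*w*(22 + w + √2) (D(w) = (w + (22 + √2))*(w + w) = (22 + w + √2)*(2*w) = 2*w*(22 + w + √2))
D(192) + 11670 = 2*192*(22 + 192 + √2) + 11670 = 2*192*(214 + √2) + 11670 = (82176 + 384*√2) + 11670 = 93846 + 384*√2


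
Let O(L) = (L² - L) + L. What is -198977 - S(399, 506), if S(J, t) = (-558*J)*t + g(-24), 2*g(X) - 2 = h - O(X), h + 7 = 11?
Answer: 112458160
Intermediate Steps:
h = 4 (h = -7 + 11 = 4)
O(L) = L²
g(X) = 3 - X²/2 (g(X) = 1 + (4 - X²)/2 = 1 + (2 - X²/2) = 3 - X²/2)
S(J, t) = -285 - 558*J*t (S(J, t) = (-558*J)*t + (3 - ½*(-24)²) = -558*J*t + (3 - ½*576) = -558*J*t + (3 - 288) = -558*J*t - 285 = -285 - 558*J*t)
-198977 - S(399, 506) = -198977 - (-285 - 558*399*506) = -198977 - (-285 - 112656852) = -198977 - 1*(-112657137) = -198977 + 112657137 = 112458160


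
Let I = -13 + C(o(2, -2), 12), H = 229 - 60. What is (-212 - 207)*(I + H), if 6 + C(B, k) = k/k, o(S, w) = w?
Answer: -63269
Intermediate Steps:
C(B, k) = -5 (C(B, k) = -6 + k/k = -6 + 1 = -5)
H = 169
I = -18 (I = -13 - 5 = -18)
(-212 - 207)*(I + H) = (-212 - 207)*(-18 + 169) = -419*151 = -63269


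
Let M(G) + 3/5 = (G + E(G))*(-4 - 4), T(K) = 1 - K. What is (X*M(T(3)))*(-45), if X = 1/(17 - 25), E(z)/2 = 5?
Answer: -2907/8 ≈ -363.38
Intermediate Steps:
E(z) = 10 (E(z) = 2*5 = 10)
M(G) = -403/5 - 8*G (M(G) = -⅗ + (G + 10)*(-4 - 4) = -⅗ + (10 + G)*(-8) = -⅗ + (-80 - 8*G) = -403/5 - 8*G)
X = -⅛ (X = 1/(-8) = -⅛ ≈ -0.12500)
(X*M(T(3)))*(-45) = -(-403/5 - 8*(1 - 1*3))/8*(-45) = -(-403/5 - 8*(1 - 3))/8*(-45) = -(-403/5 - 8*(-2))/8*(-45) = -(-403/5 + 16)/8*(-45) = -⅛*(-323/5)*(-45) = (323/40)*(-45) = -2907/8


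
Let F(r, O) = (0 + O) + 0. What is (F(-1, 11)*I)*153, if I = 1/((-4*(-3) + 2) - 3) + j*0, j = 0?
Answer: 153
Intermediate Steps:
F(r, O) = O (F(r, O) = O + 0 = O)
I = 1/11 (I = 1/((-4*(-3) + 2) - 3) + 0*0 = 1/((12 + 2) - 3) + 0 = 1/(14 - 3) + 0 = 1/11 + 0 = 1/11 ≈ 0.090909)
(F(-1, 11)*I)*153 = (11*(1/11))*153 = 1*153 = 153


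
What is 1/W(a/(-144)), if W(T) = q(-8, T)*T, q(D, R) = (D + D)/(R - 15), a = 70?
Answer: -223/112 ≈ -1.9911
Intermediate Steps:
q(D, R) = 2*D/(-15 + R) (q(D, R) = (2*D)/(-15 + R) = 2*D/(-15 + R))
W(T) = -16*T/(-15 + T) (W(T) = (2*(-8)/(-15 + T))*T = (-16/(-15 + T))*T = -16*T/(-15 + T))
1/W(a/(-144)) = 1/(-16*70/(-144)/(-15 + 70/(-144))) = 1/(-16*70*(-1/144)/(-15 + 70*(-1/144))) = 1/(-16*(-35/72)/(-15 - 35/72)) = 1/(-16*(-35/72)/(-1115/72)) = 1/(-16*(-35/72)*(-72/1115)) = 1/(-112/223) = -223/112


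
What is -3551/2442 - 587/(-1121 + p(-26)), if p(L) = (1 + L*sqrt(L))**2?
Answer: (-92326*sqrt(26) + 32478021*I)/(4884*(-4674*I + 13*sqrt(26))) ≈ -1.4227 - 0.00044519*I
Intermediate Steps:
p(L) = (1 + L**(3/2))**2
-3551/2442 - 587/(-1121 + p(-26)) = -3551/2442 - 587/(-1121 + (1 + (-26)**(3/2))**2) = -3551*1/2442 - 587/(-1121 + (1 - 26*I*sqrt(26))**2) = -3551/2442 - 587/(-1121 + (1 - 26*I*sqrt(26))**2)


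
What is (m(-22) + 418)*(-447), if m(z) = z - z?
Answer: -186846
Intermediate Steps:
m(z) = 0
(m(-22) + 418)*(-447) = (0 + 418)*(-447) = 418*(-447) = -186846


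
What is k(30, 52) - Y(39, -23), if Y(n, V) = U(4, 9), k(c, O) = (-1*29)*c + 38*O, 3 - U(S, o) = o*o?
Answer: 1184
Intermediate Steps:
U(S, o) = 3 - o² (U(S, o) = 3 - o*o = 3 - o²)
k(c, O) = -29*c + 38*O
Y(n, V) = -78 (Y(n, V) = 3 - 1*9² = 3 - 1*81 = 3 - 81 = -78)
k(30, 52) - Y(39, -23) = (-29*30 + 38*52) - 1*(-78) = (-870 + 1976) + 78 = 1106 + 78 = 1184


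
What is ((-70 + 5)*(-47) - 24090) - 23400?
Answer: -44435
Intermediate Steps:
((-70 + 5)*(-47) - 24090) - 23400 = (-65*(-47) - 24090) - 23400 = (3055 - 24090) - 23400 = -21035 - 23400 = -44435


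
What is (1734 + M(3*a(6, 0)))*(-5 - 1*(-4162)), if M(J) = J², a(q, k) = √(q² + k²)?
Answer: 8555106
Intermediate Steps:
a(q, k) = √(k² + q²)
(1734 + M(3*a(6, 0)))*(-5 - 1*(-4162)) = (1734 + (3*√(0² + 6²))²)*(-5 - 1*(-4162)) = (1734 + (3*√(0 + 36))²)*(-5 + 4162) = (1734 + (3*√36)²)*4157 = (1734 + (3*6)²)*4157 = (1734 + 18²)*4157 = (1734 + 324)*4157 = 2058*4157 = 8555106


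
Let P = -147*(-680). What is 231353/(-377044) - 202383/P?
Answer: -8286111811/3140776520 ≈ -2.6382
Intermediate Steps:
P = 99960
231353/(-377044) - 202383/P = 231353/(-377044) - 202383/99960 = 231353*(-1/377044) - 202383*1/99960 = -231353/377044 - 67461/33320 = -8286111811/3140776520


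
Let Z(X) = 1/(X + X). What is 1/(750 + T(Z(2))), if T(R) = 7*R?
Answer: 4/3007 ≈ 0.0013302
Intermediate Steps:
Z(X) = 1/(2*X)
1/(750 + T(Z(2))) = 1/(750 + 7*((½)/2)) = 1/(750 + 7*((½)*(½))) = 1/(750 + 7*(¼)) = 1/(750 + 7/4) = 1/(3007/4) = 4/3007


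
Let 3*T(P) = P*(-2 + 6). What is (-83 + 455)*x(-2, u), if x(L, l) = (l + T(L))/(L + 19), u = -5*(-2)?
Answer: 2728/17 ≈ 160.47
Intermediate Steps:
T(P) = 4*P/3 (T(P) = (P*(-2 + 6))/3 = (P*4)/3 = (4*P)/3 = 4*P/3)
u = 10
x(L, l) = (l + 4*L/3)/(19 + L) (x(L, l) = (l + 4*L/3)/(L + 19) = (l + 4*L/3)/(19 + L))
(-83 + 455)*x(-2, u) = (-83 + 455)*((10 + (4/3)*(-2))/(19 - 2)) = 372*((10 - 8/3)/17) = 372*((1/17)*(22/3)) = 372*(22/51) = 2728/17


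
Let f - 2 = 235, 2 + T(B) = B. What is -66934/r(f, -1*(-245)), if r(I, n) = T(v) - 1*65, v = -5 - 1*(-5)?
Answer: 66934/67 ≈ 999.01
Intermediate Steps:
v = 0 (v = -5 + 5 = 0)
T(B) = -2 + B
f = 237 (f = 2 + 235 = 237)
r(I, n) = -67 (r(I, n) = (-2 + 0) - 1*65 = -2 - 65 = -67)
-66934/r(f, -1*(-245)) = -66934/(-67) = -66934*(-1/67) = 66934/67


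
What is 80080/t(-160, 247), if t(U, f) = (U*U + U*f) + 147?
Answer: -80080/13773 ≈ -5.8143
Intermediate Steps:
t(U, f) = 147 + U² + U*f (t(U, f) = (U² + U*f) + 147 = 147 + U² + U*f)
80080/t(-160, 247) = 80080/(147 + (-160)² - 160*247) = 80080/(147 + 25600 - 39520) = 80080/(-13773) = 80080*(-1/13773) = -80080/13773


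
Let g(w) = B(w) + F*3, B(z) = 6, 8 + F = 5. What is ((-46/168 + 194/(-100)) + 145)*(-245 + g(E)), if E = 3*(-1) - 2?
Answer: -18590762/525 ≈ -35411.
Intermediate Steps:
F = -3 (F = -8 + 5 = -3)
E = -5 (E = -3 - 2 = -5)
g(w) = -3 (g(w) = 6 - 3*3 = 6 - 9 = -3)
((-46/168 + 194/(-100)) + 145)*(-245 + g(E)) = ((-46/168 + 194/(-100)) + 145)*(-245 - 3) = ((-46*1/168 + 194*(-1/100)) + 145)*(-248) = ((-23/84 - 97/50) + 145)*(-248) = (-4649/2100 + 145)*(-248) = (299851/2100)*(-248) = -18590762/525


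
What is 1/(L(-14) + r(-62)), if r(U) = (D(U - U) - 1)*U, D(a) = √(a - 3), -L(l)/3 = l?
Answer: 26/5587 + 31*I*√3/11174 ≈ 0.0046537 + 0.0048052*I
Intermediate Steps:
L(l) = -3*l
D(a) = √(-3 + a)
r(U) = U*(-1 + I*√3) (r(U) = (√(-3 + (U - U)) - 1)*U = (√(-3 + 0) - 1)*U = (√(-3) - 1)*U = (I*√3 - 1)*U = (-1 + I*√3)*U = U*(-1 + I*√3))
1/(L(-14) + r(-62)) = 1/(-3*(-14) - 62*(-1 + I*√3)) = 1/(42 + (62 - 62*I*√3)) = 1/(104 - 62*I*√3)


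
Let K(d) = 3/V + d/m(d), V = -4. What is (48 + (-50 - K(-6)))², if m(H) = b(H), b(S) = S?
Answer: 81/16 ≈ 5.0625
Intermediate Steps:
m(H) = H
K(d) = ¼ (K(d) = 3/(-4) + d/d = 3*(-¼) + 1 = -¾ + 1 = ¼)
(48 + (-50 - K(-6)))² = (48 + (-50 - 1*¼))² = (48 + (-50 - ¼))² = (48 - 201/4)² = (-9/4)² = 81/16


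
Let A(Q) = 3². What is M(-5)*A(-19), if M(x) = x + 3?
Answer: -18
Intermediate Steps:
A(Q) = 9
M(x) = 3 + x
M(-5)*A(-19) = (3 - 5)*9 = -2*9 = -18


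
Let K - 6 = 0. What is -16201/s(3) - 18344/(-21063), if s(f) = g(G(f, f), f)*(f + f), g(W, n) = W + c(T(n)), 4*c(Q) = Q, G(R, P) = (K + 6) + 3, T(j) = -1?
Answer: -3837494/21063 ≈ -182.19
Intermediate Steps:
K = 6 (K = 6 + 0 = 6)
G(R, P) = 15 (G(R, P) = (6 + 6) + 3 = 12 + 3 = 15)
c(Q) = Q/4
g(W, n) = -1/4 + W (g(W, n) = W + (1/4)*(-1) = W - 1/4 = -1/4 + W)
s(f) = 59*f/2 (s(f) = (-1/4 + 15)*(f + f) = 59*(2*f)/4 = 59*f/2)
-16201/s(3) - 18344/(-21063) = -16201/((59/2)*3) - 18344/(-21063) = -16201/177/2 - 18344*(-1/21063) = -16201*2/177 + 18344/21063 = -32402/177 + 18344/21063 = -3837494/21063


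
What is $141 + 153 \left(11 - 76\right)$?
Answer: $-9804$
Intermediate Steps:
$141 + 153 \left(11 - 76\right) = 141 + 153 \left(-65\right) = 141 - 9945 = -9804$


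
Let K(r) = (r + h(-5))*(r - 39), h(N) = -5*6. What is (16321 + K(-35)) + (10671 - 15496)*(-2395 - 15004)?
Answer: 83971306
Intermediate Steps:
h(N) = -30
K(r) = (-39 + r)*(-30 + r) (K(r) = (r - 30)*(r - 39) = (-30 + r)*(-39 + r) = (-39 + r)*(-30 + r))
(16321 + K(-35)) + (10671 - 15496)*(-2395 - 15004) = (16321 + (1170 + (-35)² - 69*(-35))) + (10671 - 15496)*(-2395 - 15004) = (16321 + (1170 + 1225 + 2415)) - 4825*(-17399) = (16321 + 4810) + 83950175 = 21131 + 83950175 = 83971306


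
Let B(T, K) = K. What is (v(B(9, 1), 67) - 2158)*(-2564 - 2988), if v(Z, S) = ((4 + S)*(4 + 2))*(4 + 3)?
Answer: -4574848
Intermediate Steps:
v(Z, S) = 168 + 42*S (v(Z, S) = ((4 + S)*6)*7 = (24 + 6*S)*7 = 168 + 42*S)
(v(B(9, 1), 67) - 2158)*(-2564 - 2988) = ((168 + 42*67) - 2158)*(-2564 - 2988) = ((168 + 2814) - 2158)*(-5552) = (2982 - 2158)*(-5552) = 824*(-5552) = -4574848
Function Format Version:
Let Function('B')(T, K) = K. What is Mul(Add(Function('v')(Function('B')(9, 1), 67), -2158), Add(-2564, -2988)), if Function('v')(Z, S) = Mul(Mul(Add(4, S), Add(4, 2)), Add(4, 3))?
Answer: -4574848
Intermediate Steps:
Function('v')(Z, S) = Add(168, Mul(42, S)) (Function('v')(Z, S) = Mul(Mul(Add(4, S), 6), 7) = Mul(Add(24, Mul(6, S)), 7) = Add(168, Mul(42, S)))
Mul(Add(Function('v')(Function('B')(9, 1), 67), -2158), Add(-2564, -2988)) = Mul(Add(Add(168, Mul(42, 67)), -2158), Add(-2564, -2988)) = Mul(Add(Add(168, 2814), -2158), -5552) = Mul(Add(2982, -2158), -5552) = Mul(824, -5552) = -4574848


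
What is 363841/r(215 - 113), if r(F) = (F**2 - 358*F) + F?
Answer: -363841/26010 ≈ -13.989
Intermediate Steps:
r(F) = F**2 - 357*F
363841/r(215 - 113) = 363841/(((215 - 113)*(-357 + (215 - 113)))) = 363841/((102*(-357 + 102))) = 363841/((102*(-255))) = 363841/(-26010) = 363841*(-1/26010) = -363841/26010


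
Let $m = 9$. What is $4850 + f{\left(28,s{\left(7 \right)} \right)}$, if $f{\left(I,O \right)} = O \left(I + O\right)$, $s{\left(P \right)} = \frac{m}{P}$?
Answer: $\frac{239495}{49} \approx 4887.7$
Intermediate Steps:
$s{\left(P \right)} = \frac{9}{P}$
$4850 + f{\left(28,s{\left(7 \right)} \right)} = 4850 + \frac{9}{7} \left(28 + \frac{9}{7}\right) = 4850 + 9 \cdot \frac{1}{7} \left(28 + 9 \cdot \frac{1}{7}\right) = 4850 + \frac{9 \left(28 + \frac{9}{7}\right)}{7} = 4850 + \frac{9}{7} \cdot \frac{205}{7} = 4850 + \frac{1845}{49} = \frac{239495}{49}$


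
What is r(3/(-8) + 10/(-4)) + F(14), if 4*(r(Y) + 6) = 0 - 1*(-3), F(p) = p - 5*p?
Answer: -245/4 ≈ -61.250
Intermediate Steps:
F(p) = -4*p
r(Y) = -21/4 (r(Y) = -6 + (0 - 1*(-3))/4 = -6 + (0 + 3)/4 = -6 + (¼)*3 = -6 + ¾ = -21/4)
r(3/(-8) + 10/(-4)) + F(14) = -21/4 - 4*14 = -21/4 - 56 = -245/4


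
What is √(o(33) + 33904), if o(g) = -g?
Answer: √33871 ≈ 184.04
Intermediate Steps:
√(o(33) + 33904) = √(-1*33 + 33904) = √(-33 + 33904) = √33871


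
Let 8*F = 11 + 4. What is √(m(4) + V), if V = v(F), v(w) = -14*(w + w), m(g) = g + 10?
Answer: I*√154/2 ≈ 6.2048*I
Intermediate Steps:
m(g) = 10 + g
F = 15/8 (F = (11 + 4)/8 = (⅛)*15 = 15/8 ≈ 1.8750)
v(w) = -28*w
V = -105/2 (V = -28*15/8 = -105/2 ≈ -52.500)
√(m(4) + V) = √((10 + 4) - 105/2) = √(14 - 105/2) = √(-77/2) = I*√154/2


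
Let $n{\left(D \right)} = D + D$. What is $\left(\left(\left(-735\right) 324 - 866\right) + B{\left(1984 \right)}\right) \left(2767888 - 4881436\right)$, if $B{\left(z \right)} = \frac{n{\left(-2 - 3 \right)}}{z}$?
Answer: $\frac{125277364657359}{248} \approx 5.0515 \cdot 10^{11}$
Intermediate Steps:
$n{\left(D \right)} = 2 D$
$B{\left(z \right)} = - \frac{10}{z}$ ($B{\left(z \right)} = \frac{2 \left(-2 - 3\right)}{z} = \frac{2 \left(-5\right)}{z} = - \frac{10}{z}$)
$\left(\left(\left(-735\right) 324 - 866\right) + B{\left(1984 \right)}\right) \left(2767888 - 4881436\right) = \left(\left(\left(-735\right) 324 - 866\right) - \frac{10}{1984}\right) \left(2767888 - 4881436\right) = \left(\left(-238140 - 866\right) - \frac{5}{992}\right) \left(-2113548\right) = \left(-239006 - \frac{5}{992}\right) \left(-2113548\right) = \left(- \frac{237093957}{992}\right) \left(-2113548\right) = \frac{125277364657359}{248}$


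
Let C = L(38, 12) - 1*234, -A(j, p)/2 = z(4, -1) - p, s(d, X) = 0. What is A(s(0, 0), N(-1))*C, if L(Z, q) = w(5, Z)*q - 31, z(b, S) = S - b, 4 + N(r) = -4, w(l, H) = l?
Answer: 1230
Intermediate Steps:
N(r) = -8 (N(r) = -4 - 4 = -8)
A(j, p) = 10 + 2*p (A(j, p) = -2*((-1 - 1*4) - p) = -2*((-1 - 4) - p) = -2*(-5 - p) = 10 + 2*p)
L(Z, q) = -31 + 5*q (L(Z, q) = 5*q - 31 = -31 + 5*q)
C = -205 (C = (-31 + 5*12) - 1*234 = (-31 + 60) - 234 = 29 - 234 = -205)
A(s(0, 0), N(-1))*C = (10 + 2*(-8))*(-205) = (10 - 16)*(-205) = -6*(-205) = 1230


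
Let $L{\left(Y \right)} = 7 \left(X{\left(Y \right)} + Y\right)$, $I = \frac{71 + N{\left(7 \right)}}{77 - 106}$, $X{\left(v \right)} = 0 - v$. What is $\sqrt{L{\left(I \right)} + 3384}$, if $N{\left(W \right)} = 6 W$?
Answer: $6 \sqrt{94} \approx 58.172$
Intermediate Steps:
$X{\left(v \right)} = - v$
$I = - \frac{113}{29}$ ($I = \frac{71 + 6 \cdot 7}{77 - 106} = \frac{71 + 42}{-29} = 113 \left(- \frac{1}{29}\right) = - \frac{113}{29} \approx -3.8966$)
$L{\left(Y \right)} = 0$ ($L{\left(Y \right)} = 7 \left(- Y + Y\right) = 7 \cdot 0 = 0$)
$\sqrt{L{\left(I \right)} + 3384} = \sqrt{0 + 3384} = \sqrt{3384} = 6 \sqrt{94}$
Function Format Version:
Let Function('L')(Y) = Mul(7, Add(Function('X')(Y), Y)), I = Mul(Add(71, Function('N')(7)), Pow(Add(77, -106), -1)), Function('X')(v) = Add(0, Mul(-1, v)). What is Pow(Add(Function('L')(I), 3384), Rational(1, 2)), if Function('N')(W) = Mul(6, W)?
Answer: Mul(6, Pow(94, Rational(1, 2))) ≈ 58.172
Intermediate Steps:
Function('X')(v) = Mul(-1, v)
I = Rational(-113, 29) (I = Mul(Add(71, Mul(6, 7)), Pow(Add(77, -106), -1)) = Mul(Add(71, 42), Pow(-29, -1)) = Mul(113, Rational(-1, 29)) = Rational(-113, 29) ≈ -3.8966)
Function('L')(Y) = 0 (Function('L')(Y) = Mul(7, Add(Mul(-1, Y), Y)) = Mul(7, 0) = 0)
Pow(Add(Function('L')(I), 3384), Rational(1, 2)) = Pow(Add(0, 3384), Rational(1, 2)) = Pow(3384, Rational(1, 2)) = Mul(6, Pow(94, Rational(1, 2)))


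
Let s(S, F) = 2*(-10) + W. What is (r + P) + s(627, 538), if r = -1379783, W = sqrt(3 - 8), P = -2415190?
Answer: -3794993 + I*sqrt(5) ≈ -3.795e+6 + 2.2361*I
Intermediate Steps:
W = I*sqrt(5) (W = sqrt(-5) = I*sqrt(5) ≈ 2.2361*I)
s(S, F) = -20 + I*sqrt(5) (s(S, F) = 2*(-10) + I*sqrt(5) = -20 + I*sqrt(5))
(r + P) + s(627, 538) = (-1379783 - 2415190) + (-20 + I*sqrt(5)) = -3794973 + (-20 + I*sqrt(5)) = -3794993 + I*sqrt(5)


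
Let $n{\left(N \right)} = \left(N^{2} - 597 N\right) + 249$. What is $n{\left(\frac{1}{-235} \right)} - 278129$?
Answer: $- \frac{15345782704}{55225} \approx -2.7788 \cdot 10^{5}$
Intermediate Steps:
$n{\left(N \right)} = 249 + N^{2} - 597 N$
$n{\left(\frac{1}{-235} \right)} - 278129 = \left(249 + \left(\frac{1}{-235}\right)^{2} - \frac{597}{-235}\right) - 278129 = \left(249 + \left(- \frac{1}{235}\right)^{2} - - \frac{597}{235}\right) - 278129 = \left(249 + \frac{1}{55225} + \frac{597}{235}\right) - 278129 = \frac{13891321}{55225} - 278129 = - \frac{15345782704}{55225}$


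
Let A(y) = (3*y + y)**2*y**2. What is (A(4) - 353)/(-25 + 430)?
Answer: 3743/405 ≈ 9.2420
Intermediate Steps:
A(y) = 16*y**4 (A(y) = (4*y)**2*y**2 = (16*y**2)*y**2 = 16*y**4)
(A(4) - 353)/(-25 + 430) = (16*4**4 - 353)/(-25 + 430) = (16*256 - 353)/405 = (4096 - 353)*(1/405) = 3743*(1/405) = 3743/405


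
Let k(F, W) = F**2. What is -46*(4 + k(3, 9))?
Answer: -598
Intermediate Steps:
-46*(4 + k(3, 9)) = -46*(4 + 3**2) = -46*(4 + 9) = -46*13 = -598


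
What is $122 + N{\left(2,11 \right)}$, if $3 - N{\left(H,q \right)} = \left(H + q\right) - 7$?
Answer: $119$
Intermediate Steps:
$N{\left(H,q \right)} = 10 - H - q$ ($N{\left(H,q \right)} = 3 - \left(\left(H + q\right) - 7\right) = 3 - \left(-7 + H + q\right) = 10 - H - q$)
$122 + N{\left(2,11 \right)} = 122 - 3 = 119$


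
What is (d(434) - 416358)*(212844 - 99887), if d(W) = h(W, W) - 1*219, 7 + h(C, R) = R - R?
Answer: -47056078888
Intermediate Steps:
h(C, R) = -7 (h(C, R) = -7 + (R - R) = -7 + 0 = -7)
d(W) = -226 (d(W) = -7 - 1*219 = -7 - 219 = -226)
(d(434) - 416358)*(212844 - 99887) = (-226 - 416358)*(212844 - 99887) = -416584*112957 = -47056078888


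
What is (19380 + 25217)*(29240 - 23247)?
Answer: 267269821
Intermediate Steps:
(19380 + 25217)*(29240 - 23247) = 44597*5993 = 267269821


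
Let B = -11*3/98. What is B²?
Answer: 1089/9604 ≈ 0.11339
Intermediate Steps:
B = -33/98 (B = -33*1/98 = -33/98 ≈ -0.33673)
B² = (-33/98)² = 1089/9604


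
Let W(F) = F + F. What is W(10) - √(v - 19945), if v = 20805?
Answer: 20 - 2*√215 ≈ -9.3258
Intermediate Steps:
W(F) = 2*F
W(10) - √(v - 19945) = 2*10 - √(20805 - 19945) = 20 - √860 = 20 - 2*√215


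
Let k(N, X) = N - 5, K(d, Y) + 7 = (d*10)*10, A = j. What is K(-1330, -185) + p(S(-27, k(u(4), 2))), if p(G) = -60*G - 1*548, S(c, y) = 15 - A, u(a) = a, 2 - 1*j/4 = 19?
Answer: -138535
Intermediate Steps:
j = -68 (j = 8 - 4*19 = 8 - 76 = -68)
A = -68
K(d, Y) = -7 + 100*d (K(d, Y) = -7 + (d*10)*10 = -7 + (10*d)*10 = -7 + 100*d)
k(N, X) = -5 + N
S(c, y) = 83 (S(c, y) = 15 - 1*(-68) = 15 + 68 = 83)
p(G) = -548 - 60*G (p(G) = -60*G - 548 = -548 - 60*G)
K(-1330, -185) + p(S(-27, k(u(4), 2))) = (-7 + 100*(-1330)) + (-548 - 60*83) = (-7 - 133000) + (-548 - 4980) = -133007 - 5528 = -138535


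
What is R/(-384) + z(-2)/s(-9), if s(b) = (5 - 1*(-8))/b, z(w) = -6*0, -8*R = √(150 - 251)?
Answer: I*√101/3072 ≈ 0.0032714*I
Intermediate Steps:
R = -I*√101/8 (R = -√(150 - 251)/8 = -I*√101/8 ≈ -1.2562*I)
z(w) = 0
s(b) = 13/b (s(b) = (5 + 8)/b = 13/b)
R/(-384) + z(-2)/s(-9) = -I*√101/8/(-384) + 0/((13/(-9))) = -I*√101/8*(-1/384) + 0/((13*(-⅑))) = I*√101/3072 + 0/(-13/9) = I*√101/3072 + 0*(-9/13) = I*√101/3072 + 0 = I*√101/3072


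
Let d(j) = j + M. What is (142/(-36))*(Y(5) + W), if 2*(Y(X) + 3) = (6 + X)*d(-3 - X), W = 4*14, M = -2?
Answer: 71/9 ≈ 7.8889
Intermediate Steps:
W = 56
d(j) = -2 + j (d(j) = j - 2 = -2 + j)
Y(X) = -3 + (-5 - X)*(6 + X)/2 (Y(X) = -3 + ((6 + X)*(-2 + (-3 - X)))/2 = -3 + ((6 + X)*(-5 - X))/2 = -3 + ((-5 - X)*(6 + X))/2 = -3 + (-5 - X)*(6 + X)/2)
(142/(-36))*(Y(5) + W) = (142/(-36))*((-18 - 11/2*5 - ½*5²) + 56) = (142*(-1/36))*((-18 - 55/2 - ½*25) + 56) = -71*((-18 - 55/2 - 25/2) + 56)/18 = -71*(-58 + 56)/18 = -71/18*(-2) = 71/9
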